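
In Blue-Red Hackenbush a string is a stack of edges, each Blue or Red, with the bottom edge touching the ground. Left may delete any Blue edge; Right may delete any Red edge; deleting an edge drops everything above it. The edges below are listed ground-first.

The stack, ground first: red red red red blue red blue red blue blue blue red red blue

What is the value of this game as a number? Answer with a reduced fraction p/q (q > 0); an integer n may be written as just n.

-3725/1024

Build g(s[:k]) for k = 1..14, string s = red red red red blue red blue red blue blue blue red red blue.
step 1: add red to get r; options L={ (no moves) } R={ 0 } => -1
step 2: add red to get rr; options L={ (no moves) } R={ -1 0 } => -2
step 3: add red to get rrr; options L={ (no moves) } R={ -2 -1 0 } => -3
step 4: add red to get rrrr; options L={ (no moves) } R={ -3 -2 -1 0 } => -4
step 5: add blue to get rrrrb; options L={ -4 } R={ -3 -2 -1 0 } => -7/2
step 6: add red to get rrrrbr; options L={ -4 } R={ -7/2 -3 -2 -1 0 } => -15/4
step 7: add blue to get rrrrbrb; options L={ -4 -15/4 } R={ -7/2 -3 -2 -1 0 } => -29/8
step 8: add red to get rrrrbrbr; options L={ -4 -15/4 } R={ -29/8 -7/2 -3 -2 -1 0 } => -59/16
step 9: add blue to get rrrrbrbrb; options L={ -4 -15/4 -59/16 } R={ -29/8 -7/2 -3 -2 -1 0 } => -117/32
step 10: add blue to get rrrrbrbrbb; options L={ -4 -15/4 -59/16 -117/32 } R={ -29/8 -7/2 -3 -2 -1 0 } => -233/64
step 11: add blue to get rrrrbrbrbbb; options L={ -4 -15/4 -59/16 -117/32 -233/64 } R={ -29/8 -7/2 -3 -2 -1 0 } => -465/128
step 12: add red to get rrrrbrbrbbbr; options L={ -4 -15/4 -59/16 -117/32 -233/64 } R={ -465/128 -29/8 -7/2 -3 -2 -1 0 } => -931/256
step 13: add red to get rrrrbrbrbbbrr; options L={ -4 -15/4 -59/16 -117/32 -233/64 } R={ -931/256 -465/128 -29/8 -7/2 -3 -2 -1 0 } => -1863/512
step 14: add blue to get rrrrbrbrbbbrrb; options L={ -4 -15/4 -59/16 -117/32 -233/64 -1863/512 } R={ -931/256 -465/128 -29/8 -7/2 -3 -2 -1 0 } => -3725/1024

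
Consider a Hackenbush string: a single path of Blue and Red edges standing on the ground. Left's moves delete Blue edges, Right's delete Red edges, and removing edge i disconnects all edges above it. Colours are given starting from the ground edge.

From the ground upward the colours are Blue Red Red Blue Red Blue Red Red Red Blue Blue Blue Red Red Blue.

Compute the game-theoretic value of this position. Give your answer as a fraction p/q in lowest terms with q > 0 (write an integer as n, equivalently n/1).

5235/16384

B: Left { 0 }, Right { · } — simplest 1
BR: Left { 0 }, Right { 1 } — simplest 1/2
BRR: Left { 0 }, Right { 1/2,1 } — simplest 1/4
BRRB: Left { 0,1/4 }, Right { 1/2,1 } — simplest 3/8
BRRBR: Left { 0,1/4 }, Right { 3/8,1/2,1 } — simplest 5/16
BRRBRB: Left { 0,1/4,5/16 }, Right { 3/8,1/2,1 } — simplest 11/32
BRRBRBR: Left { 0,1/4,5/16 }, Right { 11/32,3/8,1/2,1 } — simplest 21/64
BRRBRBRR: Left { 0,1/4,5/16 }, Right { 21/64,11/32,3/8,1/2,1 } — simplest 41/128
BRRBRBRRR: Left { 0,1/4,5/16 }, Right { 41/128,21/64,11/32,3/8,1/2,1 } — simplest 81/256
BRRBRBRRRB: Left { 0,1/4,5/16,81/256 }, Right { 41/128,21/64,11/32,3/8,1/2,1 } — simplest 163/512
BRRBRBRRRBB: Left { 0,1/4,5/16,81/256,163/512 }, Right { 41/128,21/64,11/32,3/8,1/2,1 } — simplest 327/1024
BRRBRBRRRBBB: Left { 0,1/4,5/16,81/256,163/512,327/1024 }, Right { 41/128,21/64,11/32,3/8,1/2,1 } — simplest 655/2048
BRRBRBRRRBBBR: Left { 0,1/4,5/16,81/256,163/512,327/1024 }, Right { 655/2048,41/128,21/64,11/32,3/8,1/2,1 } — simplest 1309/4096
BRRBRBRRRBBBRR: Left { 0,1/4,5/16,81/256,163/512,327/1024 }, Right { 1309/4096,655/2048,41/128,21/64,11/32,3/8,1/2,1 } — simplest 2617/8192
BRRBRBRRRBBBRRB: Left { 0,1/4,5/16,81/256,163/512,327/1024,2617/8192 }, Right { 1309/4096,655/2048,41/128,21/64,11/32,3/8,1/2,1 } — simplest 5235/16384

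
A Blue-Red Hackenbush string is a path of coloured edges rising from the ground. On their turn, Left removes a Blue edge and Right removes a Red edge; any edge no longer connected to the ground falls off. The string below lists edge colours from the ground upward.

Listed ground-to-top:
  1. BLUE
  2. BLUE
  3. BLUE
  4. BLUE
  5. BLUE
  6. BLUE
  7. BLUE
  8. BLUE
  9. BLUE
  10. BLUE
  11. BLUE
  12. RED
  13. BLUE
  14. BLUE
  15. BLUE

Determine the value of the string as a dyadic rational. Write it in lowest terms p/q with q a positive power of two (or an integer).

175/16

val_1 [B]  L=[0]  R=[∅]  gives 1
val_2 [BB]  L=[0, 1]  R=[∅]  gives 2
val_3 [BBB]  L=[0, 1, 2]  R=[∅]  gives 3
val_4 [BBBB]  L=[0, 1, 2, 3]  R=[∅]  gives 4
val_5 [BBBBB]  L=[0, 1, 2, 3, 4]  R=[∅]  gives 5
val_6 [BBBBBB]  L=[0, 1, 2, 3, 4, 5]  R=[∅]  gives 6
val_7 [BBBBBBB]  L=[0, 1, 2, 3, 4, 5, 6]  R=[∅]  gives 7
val_8 [BBBBBBBB]  L=[0, 1, 2, 3, 4, 5, 6, 7]  R=[∅]  gives 8
val_9 [BBBBBBBBB]  L=[0, 1, 2, 3, 4, 5, 6, 7, 8]  R=[∅]  gives 9
val_10 [BBBBBBBBBB]  L=[0, 1, 2, 3, 4, 5, 6, 7, 8, 9]  R=[∅]  gives 10
val_11 [BBBBBBBBBBB]  L=[0, 1, 2, 3, 4, 5, 6, 7, 8, 9, 10]  R=[∅]  gives 11
val_12 [BBBBBBBBBBBR]  L=[0, 1, 2, 3, 4, 5, 6, 7, 8, 9, 10]  R=[11]  gives 21/2
val_13 [BBBBBBBBBBBRB]  L=[0, 1, 2, 3, 4, 5, 6, 7, 8, 9, 10, 21/2]  R=[11]  gives 43/4
val_14 [BBBBBBBBBBBRBB]  L=[0, 1, 2, 3, 4, 5, 6, 7, 8, 9, 10, 21/2, 43/4]  R=[11]  gives 87/8
val_15 [BBBBBBBBBBBRBBB]  L=[0, 1, 2, 3, 4, 5, 6, 7, 8, 9, 10, 21/2, 43/4, 87/8]  R=[11]  gives 175/16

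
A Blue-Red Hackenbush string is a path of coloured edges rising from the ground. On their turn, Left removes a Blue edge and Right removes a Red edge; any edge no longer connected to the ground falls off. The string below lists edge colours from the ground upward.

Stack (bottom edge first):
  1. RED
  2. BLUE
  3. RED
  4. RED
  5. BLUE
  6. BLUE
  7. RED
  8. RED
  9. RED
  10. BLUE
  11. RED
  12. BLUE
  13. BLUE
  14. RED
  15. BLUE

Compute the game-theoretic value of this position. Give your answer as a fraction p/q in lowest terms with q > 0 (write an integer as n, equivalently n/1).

Prefix values for RED BLUE RED RED BLUE BLUE RED RED RED BLUE RED BLUE BLUE RED BLUE via {L|R} + simplicity:
1 of 15 · R · max L −∞ · min R 0 → -1
2 of 15 · RB · max L -1 · min R 0 → -1/2
3 of 15 · RBR · max L -1 · min R -1/2 → -3/4
4 of 15 · RBRR · max L -1 · min R -3/4 → -7/8
5 of 15 · RBRRB · max L -7/8 · min R -3/4 → -13/16
6 of 15 · RBRRBB · max L -13/16 · min R -3/4 → -25/32
7 of 15 · RBRRBBR · max L -13/16 · min R -25/32 → -51/64
8 of 15 · RBRRBBRR · max L -13/16 · min R -51/64 → -103/128
9 of 15 · RBRRBBRRR · max L -13/16 · min R -103/128 → -207/256
10 of 15 · RBRRBBRRRB · max L -207/256 · min R -103/128 → -413/512
11 of 15 · RBRRBBRRRBR · max L -207/256 · min R -413/512 → -827/1024
12 of 15 · RBRRBBRRRBRB · max L -827/1024 · min R -413/512 → -1653/2048
13 of 15 · RBRRBBRRRBRBB · max L -1653/2048 · min R -413/512 → -3305/4096
14 of 15 · RBRRBBRRRBRBBR · max L -1653/2048 · min R -3305/4096 → -6611/8192
15 of 15 · RBRRBBRRRBRBBRB · max L -6611/8192 · min R -3305/4096 → -13221/16384

-13221/16384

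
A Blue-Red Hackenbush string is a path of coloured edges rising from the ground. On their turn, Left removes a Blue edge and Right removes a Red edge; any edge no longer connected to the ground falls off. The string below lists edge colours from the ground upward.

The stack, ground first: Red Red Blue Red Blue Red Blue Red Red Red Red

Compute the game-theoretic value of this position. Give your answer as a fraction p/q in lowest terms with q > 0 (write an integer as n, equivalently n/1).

-863/512

Build value(s[:k]) for k = 1..11, string s = Red Red Blue Red Blue Red Blue Red Red Red Red.
value_1 [R]  L=[·]  R=[0]  ⇒ -1
value_2 [RR]  L=[·]  R=[-1 0]  ⇒ -2
value_3 [RRB]  L=[-2]  R=[-1 0]  ⇒ -3/2
value_4 [RRBR]  L=[-2]  R=[-3/2 -1 0]  ⇒ -7/4
value_5 [RRBRB]  L=[-2 -7/4]  R=[-3/2 -1 0]  ⇒ -13/8
value_6 [RRBRBR]  L=[-2 -7/4]  R=[-13/8 -3/2 -1 0]  ⇒ -27/16
value_7 [RRBRBRB]  L=[-2 -7/4 -27/16]  R=[-13/8 -3/2 -1 0]  ⇒ -53/32
value_8 [RRBRBRBR]  L=[-2 -7/4 -27/16]  R=[-53/32 -13/8 -3/2 -1 0]  ⇒ -107/64
value_9 [RRBRBRBRR]  L=[-2 -7/4 -27/16]  R=[-107/64 -53/32 -13/8 -3/2 -1 0]  ⇒ -215/128
value_10 [RRBRBRBRRR]  L=[-2 -7/4 -27/16]  R=[-215/128 -107/64 -53/32 -13/8 -3/2 -1 0]  ⇒ -431/256
value_11 [RRBRBRBRRRR]  L=[-2 -7/4 -27/16]  R=[-431/256 -215/128 -107/64 -53/32 -13/8 -3/2 -1 0]  ⇒ -863/512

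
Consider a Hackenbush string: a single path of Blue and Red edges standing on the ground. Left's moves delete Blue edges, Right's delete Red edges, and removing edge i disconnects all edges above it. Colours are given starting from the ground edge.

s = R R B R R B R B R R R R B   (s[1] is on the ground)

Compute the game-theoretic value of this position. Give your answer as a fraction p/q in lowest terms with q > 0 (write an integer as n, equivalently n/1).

Recurse on prefixes of the 13-edge string R R B R R B R B R R R R B:
edge 1 of 13 (R): {  | 0 } -> -1
edge 2 of 13 (R): {  | -1; 0 } -> -2
edge 3 of 13 (B): { -2 | -1; 0 } -> -3/2
edge 4 of 13 (R): { -2 | -3/2; -1; 0 } -> -7/4
edge 5 of 13 (R): { -2 | -7/4; -3/2; -1; 0 } -> -15/8
edge 6 of 13 (B): { -2; -15/8 | -7/4; -3/2; -1; 0 } -> -29/16
edge 7 of 13 (R): { -2; -15/8 | -29/16; -7/4; -3/2; -1; 0 } -> -59/32
edge 8 of 13 (B): { -2; -15/8; -59/32 | -29/16; -7/4; -3/2; -1; 0 } -> -117/64
edge 9 of 13 (R): { -2; -15/8; -59/32 | -117/64; -29/16; -7/4; -3/2; -1; 0 } -> -235/128
edge 10 of 13 (R): { -2; -15/8; -59/32 | -235/128; -117/64; -29/16; -7/4; -3/2; -1; 0 } -> -471/256
edge 11 of 13 (R): { -2; -15/8; -59/32 | -471/256; -235/128; -117/64; -29/16; -7/4; -3/2; -1; 0 } -> -943/512
edge 12 of 13 (R): { -2; -15/8; -59/32 | -943/512; -471/256; -235/128; -117/64; -29/16; -7/4; -3/2; -1; 0 } -> -1887/1024
edge 13 of 13 (B): { -2; -15/8; -59/32; -1887/1024 | -943/512; -471/256; -235/128; -117/64; -29/16; -7/4; -3/2; -1; 0 } -> -3773/2048

-3773/2048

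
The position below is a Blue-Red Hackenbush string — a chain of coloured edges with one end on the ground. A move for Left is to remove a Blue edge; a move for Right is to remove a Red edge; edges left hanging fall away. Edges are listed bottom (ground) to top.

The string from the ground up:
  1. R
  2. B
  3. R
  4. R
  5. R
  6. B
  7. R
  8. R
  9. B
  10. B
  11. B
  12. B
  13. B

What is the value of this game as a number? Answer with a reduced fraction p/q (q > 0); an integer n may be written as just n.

Prefix values for R B R R R B R R B B B B B via {L|R} + simplicity:
R: Left { ∅ }, Right { 0 } so simplest -1
RB: Left { -1 }, Right { 0 } so simplest -1/2
RBR: Left { -1 }, Right { -1/2, 0 } so simplest -3/4
RBRR: Left { -1 }, Right { -3/4, -1/2, 0 } so simplest -7/8
RBRRR: Left { -1 }, Right { -7/8, -3/4, -1/2, 0 } so simplest -15/16
RBRRRB: Left { -1, -15/16 }, Right { -7/8, -3/4, -1/2, 0 } so simplest -29/32
RBRRRBR: Left { -1, -15/16 }, Right { -29/32, -7/8, -3/4, -1/2, 0 } so simplest -59/64
RBRRRBRR: Left { -1, -15/16 }, Right { -59/64, -29/32, -7/8, -3/4, -1/2, 0 } so simplest -119/128
RBRRRBRRB: Left { -1, -15/16, -119/128 }, Right { -59/64, -29/32, -7/8, -3/4, -1/2, 0 } so simplest -237/256
RBRRRBRRBB: Left { -1, -15/16, -119/128, -237/256 }, Right { -59/64, -29/32, -7/8, -3/4, -1/2, 0 } so simplest -473/512
RBRRRBRRBBB: Left { -1, -15/16, -119/128, -237/256, -473/512 }, Right { -59/64, -29/32, -7/8, -3/4, -1/2, 0 } so simplest -945/1024
RBRRRBRRBBBB: Left { -1, -15/16, -119/128, -237/256, -473/512, -945/1024 }, Right { -59/64, -29/32, -7/8, -3/4, -1/2, 0 } so simplest -1889/2048
RBRRRBRRBBBBB: Left { -1, -15/16, -119/128, -237/256, -473/512, -945/1024, -1889/2048 }, Right { -59/64, -29/32, -7/8, -3/4, -1/2, 0 } so simplest -3777/4096

-3777/4096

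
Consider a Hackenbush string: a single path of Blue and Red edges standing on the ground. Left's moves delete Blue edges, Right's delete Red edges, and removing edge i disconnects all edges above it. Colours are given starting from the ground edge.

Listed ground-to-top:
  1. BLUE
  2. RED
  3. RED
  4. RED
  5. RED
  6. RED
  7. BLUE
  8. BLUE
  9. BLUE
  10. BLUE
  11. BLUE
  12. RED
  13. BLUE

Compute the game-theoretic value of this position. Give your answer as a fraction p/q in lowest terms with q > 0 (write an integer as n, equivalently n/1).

Recurse on prefixes of the 13-edge string BLUE RED RED RED RED RED BLUE BLUE BLUE BLUE BLUE RED BLUE:
B: Left { 0 }, Right { · } -> simplest 1
BR: Left { 0 }, Right { 1 } -> simplest 1/2
BRR: Left { 0 }, Right { 1/2 1 } -> simplest 1/4
BRRR: Left { 0 }, Right { 1/4 1/2 1 } -> simplest 1/8
BRRRR: Left { 0 }, Right { 1/8 1/4 1/2 1 } -> simplest 1/16
BRRRRR: Left { 0 }, Right { 1/16 1/8 1/4 1/2 1 } -> simplest 1/32
BRRRRRB: Left { 0 1/32 }, Right { 1/16 1/8 1/4 1/2 1 } -> simplest 3/64
BRRRRRBB: Left { 0 1/32 3/64 }, Right { 1/16 1/8 1/4 1/2 1 } -> simplest 7/128
BRRRRRBBB: Left { 0 1/32 3/64 7/128 }, Right { 1/16 1/8 1/4 1/2 1 } -> simplest 15/256
BRRRRRBBBB: Left { 0 1/32 3/64 7/128 15/256 }, Right { 1/16 1/8 1/4 1/2 1 } -> simplest 31/512
BRRRRRBBBBB: Left { 0 1/32 3/64 7/128 15/256 31/512 }, Right { 1/16 1/8 1/4 1/2 1 } -> simplest 63/1024
BRRRRRBBBBBR: Left { 0 1/32 3/64 7/128 15/256 31/512 }, Right { 63/1024 1/16 1/8 1/4 1/2 1 } -> simplest 125/2048
BRRRRRBBBBBRB: Left { 0 1/32 3/64 7/128 15/256 31/512 125/2048 }, Right { 63/1024 1/16 1/8 1/4 1/2 1 } -> simplest 251/4096

251/4096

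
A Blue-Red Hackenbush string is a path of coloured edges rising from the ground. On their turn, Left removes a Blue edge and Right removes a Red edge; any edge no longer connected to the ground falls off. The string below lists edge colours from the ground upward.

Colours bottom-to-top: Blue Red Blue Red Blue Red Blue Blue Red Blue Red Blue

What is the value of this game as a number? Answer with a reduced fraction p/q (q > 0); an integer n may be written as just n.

val_1 [B]  L=[0]  R=[(no moves)]  so 1
val_2 [BR]  L=[0]  R=[1]  so 1/2
val_3 [BRB]  L=[0; 1/2]  R=[1]  so 3/4
val_4 [BRBR]  L=[0; 1/2]  R=[3/4; 1]  so 5/8
val_5 [BRBRB]  L=[0; 1/2; 5/8]  R=[3/4; 1]  so 11/16
val_6 [BRBRBR]  L=[0; 1/2; 5/8]  R=[11/16; 3/4; 1]  so 21/32
val_7 [BRBRBRB]  L=[0; 1/2; 5/8; 21/32]  R=[11/16; 3/4; 1]  so 43/64
val_8 [BRBRBRBB]  L=[0; 1/2; 5/8; 21/32; 43/64]  R=[11/16; 3/4; 1]  so 87/128
val_9 [BRBRBRBBR]  L=[0; 1/2; 5/8; 21/32; 43/64]  R=[87/128; 11/16; 3/4; 1]  so 173/256
val_10 [BRBRBRBBRB]  L=[0; 1/2; 5/8; 21/32; 43/64; 173/256]  R=[87/128; 11/16; 3/4; 1]  so 347/512
val_11 [BRBRBRBBRBR]  L=[0; 1/2; 5/8; 21/32; 43/64; 173/256]  R=[347/512; 87/128; 11/16; 3/4; 1]  so 693/1024
val_12 [BRBRBRBBRBRB]  L=[0; 1/2; 5/8; 21/32; 43/64; 173/256; 693/1024]  R=[347/512; 87/128; 11/16; 3/4; 1]  so 1387/2048

1387/2048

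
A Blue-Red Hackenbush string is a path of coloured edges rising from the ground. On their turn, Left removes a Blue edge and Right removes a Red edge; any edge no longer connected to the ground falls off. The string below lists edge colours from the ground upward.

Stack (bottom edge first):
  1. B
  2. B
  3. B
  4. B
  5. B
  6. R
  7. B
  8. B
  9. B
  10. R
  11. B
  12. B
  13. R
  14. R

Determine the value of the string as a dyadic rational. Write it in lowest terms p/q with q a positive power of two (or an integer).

v_1 [B]  L=[0]  R=[—]  -> 1
v_2 [BB]  L=[0, 1]  R=[—]  -> 2
v_3 [BBB]  L=[0, 1, 2]  R=[—]  -> 3
v_4 [BBBB]  L=[0, 1, 2, 3]  R=[—]  -> 4
v_5 [BBBBB]  L=[0, 1, 2, 3, 4]  R=[—]  -> 5
v_6 [BBBBBR]  L=[0, 1, 2, 3, 4]  R=[5]  -> 9/2
v_7 [BBBBBRB]  L=[0, 1, 2, 3, 4, 9/2]  R=[5]  -> 19/4
v_8 [BBBBBRBB]  L=[0, 1, 2, 3, 4, 9/2, 19/4]  R=[5]  -> 39/8
v_9 [BBBBBRBBB]  L=[0, 1, 2, 3, 4, 9/2, 19/4, 39/8]  R=[5]  -> 79/16
v_10 [BBBBBRBBBR]  L=[0, 1, 2, 3, 4, 9/2, 19/4, 39/8]  R=[79/16, 5]  -> 157/32
v_11 [BBBBBRBBBRB]  L=[0, 1, 2, 3, 4, 9/2, 19/4, 39/8, 157/32]  R=[79/16, 5]  -> 315/64
v_12 [BBBBBRBBBRBB]  L=[0, 1, 2, 3, 4, 9/2, 19/4, 39/8, 157/32, 315/64]  R=[79/16, 5]  -> 631/128
v_13 [BBBBBRBBBRBBR]  L=[0, 1, 2, 3, 4, 9/2, 19/4, 39/8, 157/32, 315/64]  R=[631/128, 79/16, 5]  -> 1261/256
v_14 [BBBBBRBBBRBBRR]  L=[0, 1, 2, 3, 4, 9/2, 19/4, 39/8, 157/32, 315/64]  R=[1261/256, 631/128, 79/16, 5]  -> 2521/512

2521/512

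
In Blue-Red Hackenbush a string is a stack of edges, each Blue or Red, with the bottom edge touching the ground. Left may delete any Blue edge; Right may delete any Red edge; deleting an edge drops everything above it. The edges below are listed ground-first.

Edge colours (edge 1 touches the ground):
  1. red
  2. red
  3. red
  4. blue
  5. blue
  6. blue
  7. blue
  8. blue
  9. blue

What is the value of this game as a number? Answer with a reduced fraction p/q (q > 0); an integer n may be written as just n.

-129/64

Prefix values for red red red blue blue blue blue blue blue via {L|R} + simplicity:
1 of 9 · r · max L −∞ · min R 0 => -1
2 of 9 · rr · max L −∞ · min R -1 => -2
3 of 9 · rrr · max L −∞ · min R -2 => -3
4 of 9 · rrrb · max L -3 · min R -2 => -5/2
5 of 9 · rrrbb · max L -5/2 · min R -2 => -9/4
6 of 9 · rrrbbb · max L -9/4 · min R -2 => -17/8
7 of 9 · rrrbbbb · max L -17/8 · min R -2 => -33/16
8 of 9 · rrrbbbbb · max L -33/16 · min R -2 => -65/32
9 of 9 · rrrbbbbbb · max L -65/32 · min R -2 => -129/64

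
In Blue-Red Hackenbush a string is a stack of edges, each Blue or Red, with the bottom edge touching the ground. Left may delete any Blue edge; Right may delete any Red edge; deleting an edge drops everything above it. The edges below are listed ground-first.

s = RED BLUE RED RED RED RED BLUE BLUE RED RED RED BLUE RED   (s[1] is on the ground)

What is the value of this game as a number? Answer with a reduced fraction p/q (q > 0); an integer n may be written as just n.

-3899/4096

Build g(s[:k]) for k = 1..13, string s = RED BLUE RED RED RED RED BLUE BLUE RED RED RED BLUE RED.
step 1: add RED to get R; options L={ · } R={ 0 } => -1
step 2: add BLUE to get RB; options L={ -1 } R={ 0 } => -1/2
step 3: add RED to get RBR; options L={ -1 } R={ -1/2,0 } => -3/4
step 4: add RED to get RBRR; options L={ -1 } R={ -3/4,-1/2,0 } => -7/8
step 5: add RED to get RBRRR; options L={ -1 } R={ -7/8,-3/4,-1/2,0 } => -15/16
step 6: add RED to get RBRRRR; options L={ -1 } R={ -15/16,-7/8,-3/4,-1/2,0 } => -31/32
step 7: add BLUE to get RBRRRRB; options L={ -1,-31/32 } R={ -15/16,-7/8,-3/4,-1/2,0 } => -61/64
step 8: add BLUE to get RBRRRRBB; options L={ -1,-31/32,-61/64 } R={ -15/16,-7/8,-3/4,-1/2,0 } => -121/128
step 9: add RED to get RBRRRRBBR; options L={ -1,-31/32,-61/64 } R={ -121/128,-15/16,-7/8,-3/4,-1/2,0 } => -243/256
step 10: add RED to get RBRRRRBBRR; options L={ -1,-31/32,-61/64 } R={ -243/256,-121/128,-15/16,-7/8,-3/4,-1/2,0 } => -487/512
step 11: add RED to get RBRRRRBBRRR; options L={ -1,-31/32,-61/64 } R={ -487/512,-243/256,-121/128,-15/16,-7/8,-3/4,-1/2,0 } => -975/1024
step 12: add BLUE to get RBRRRRBBRRRB; options L={ -1,-31/32,-61/64,-975/1024 } R={ -487/512,-243/256,-121/128,-15/16,-7/8,-3/4,-1/2,0 } => -1949/2048
step 13: add RED to get RBRRRRBBRRRBR; options L={ -1,-31/32,-61/64,-975/1024 } R={ -1949/2048,-487/512,-243/256,-121/128,-15/16,-7/8,-3/4,-1/2,0 } => -3899/4096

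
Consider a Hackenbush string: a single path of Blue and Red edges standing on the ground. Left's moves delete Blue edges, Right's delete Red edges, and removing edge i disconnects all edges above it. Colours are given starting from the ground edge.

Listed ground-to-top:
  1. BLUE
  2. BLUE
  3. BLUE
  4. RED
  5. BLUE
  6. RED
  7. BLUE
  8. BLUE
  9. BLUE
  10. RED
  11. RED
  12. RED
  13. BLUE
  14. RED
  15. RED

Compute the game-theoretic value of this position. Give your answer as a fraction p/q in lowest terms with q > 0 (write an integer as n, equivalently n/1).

11145/4096

G(B) = { 0 | ∅ } gives 1
G(BB) = { 0, 1 | ∅ } gives 2
G(BBB) = { 0, 1, 2 | ∅ } gives 3
G(BBBR) = { 0, 1, 2 | 3 } gives 5/2
G(BBBRB) = { 0, 1, 2, 5/2 | 3 } gives 11/4
G(BBBRBR) = { 0, 1, 2, 5/2 | 11/4, 3 } gives 21/8
G(BBBRBRB) = { 0, 1, 2, 5/2, 21/8 | 11/4, 3 } gives 43/16
G(BBBRBRBB) = { 0, 1, 2, 5/2, 21/8, 43/16 | 11/4, 3 } gives 87/32
G(BBBRBRBBB) = { 0, 1, 2, 5/2, 21/8, 43/16, 87/32 | 11/4, 3 } gives 175/64
G(BBBRBRBBBR) = { 0, 1, 2, 5/2, 21/8, 43/16, 87/32 | 175/64, 11/4, 3 } gives 349/128
G(BBBRBRBBBRR) = { 0, 1, 2, 5/2, 21/8, 43/16, 87/32 | 349/128, 175/64, 11/4, 3 } gives 697/256
G(BBBRBRBBBRRR) = { 0, 1, 2, 5/2, 21/8, 43/16, 87/32 | 697/256, 349/128, 175/64, 11/4, 3 } gives 1393/512
G(BBBRBRBBBRRRB) = { 0, 1, 2, 5/2, 21/8, 43/16, 87/32, 1393/512 | 697/256, 349/128, 175/64, 11/4, 3 } gives 2787/1024
G(BBBRBRBBBRRRBR) = { 0, 1, 2, 5/2, 21/8, 43/16, 87/32, 1393/512 | 2787/1024, 697/256, 349/128, 175/64, 11/4, 3 } gives 5573/2048
G(BBBRBRBBBRRRBRR) = { 0, 1, 2, 5/2, 21/8, 43/16, 87/32, 1393/512 | 5573/2048, 2787/1024, 697/256, 349/128, 175/64, 11/4, 3 } gives 11145/4096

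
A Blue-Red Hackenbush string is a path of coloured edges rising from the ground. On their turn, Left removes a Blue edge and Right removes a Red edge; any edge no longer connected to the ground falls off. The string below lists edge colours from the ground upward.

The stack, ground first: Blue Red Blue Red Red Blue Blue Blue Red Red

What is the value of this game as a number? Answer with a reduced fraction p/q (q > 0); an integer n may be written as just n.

Recurse on prefixes of the 10-edge string Blue Red Blue Red Red Blue Blue Blue Red Red:
B: Left { 0 }, Right { none } so simplest 1
BR: Left { 0 }, Right { 1 } so simplest 1/2
BRB: Left { 0; 1/2 }, Right { 1 } so simplest 3/4
BRBR: Left { 0; 1/2 }, Right { 3/4; 1 } so simplest 5/8
BRBRR: Left { 0; 1/2 }, Right { 5/8; 3/4; 1 } so simplest 9/16
BRBRRB: Left { 0; 1/2; 9/16 }, Right { 5/8; 3/4; 1 } so simplest 19/32
BRBRRBB: Left { 0; 1/2; 9/16; 19/32 }, Right { 5/8; 3/4; 1 } so simplest 39/64
BRBRRBBB: Left { 0; 1/2; 9/16; 19/32; 39/64 }, Right { 5/8; 3/4; 1 } so simplest 79/128
BRBRRBBBR: Left { 0; 1/2; 9/16; 19/32; 39/64 }, Right { 79/128; 5/8; 3/4; 1 } so simplest 157/256
BRBRRBBBRR: Left { 0; 1/2; 9/16; 19/32; 39/64 }, Right { 157/256; 79/128; 5/8; 3/4; 1 } so simplest 313/512

313/512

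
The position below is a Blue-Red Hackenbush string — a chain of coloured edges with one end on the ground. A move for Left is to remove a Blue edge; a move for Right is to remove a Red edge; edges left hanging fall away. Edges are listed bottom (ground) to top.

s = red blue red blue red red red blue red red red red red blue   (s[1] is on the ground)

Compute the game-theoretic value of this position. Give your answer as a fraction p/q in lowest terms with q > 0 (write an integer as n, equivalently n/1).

Build G(s[:k]) for k = 1..14, string s = red blue red blue red red red blue red red red red red blue.
G_1 [r]  L=[(no moves)]  R=[0]  so -1
G_2 [rb]  L=[-1]  R=[0]  so -1/2
G_3 [rbr]  L=[-1]  R=[-1/2,0]  so -3/4
G_4 [rbrb]  L=[-1,-3/4]  R=[-1/2,0]  so -5/8
G_5 [rbrbr]  L=[-1,-3/4]  R=[-5/8,-1/2,0]  so -11/16
G_6 [rbrbrr]  L=[-1,-3/4]  R=[-11/16,-5/8,-1/2,0]  so -23/32
G_7 [rbrbrrr]  L=[-1,-3/4]  R=[-23/32,-11/16,-5/8,-1/2,0]  so -47/64
G_8 [rbrbrrrb]  L=[-1,-3/4,-47/64]  R=[-23/32,-11/16,-5/8,-1/2,0]  so -93/128
G_9 [rbrbrrrbr]  L=[-1,-3/4,-47/64]  R=[-93/128,-23/32,-11/16,-5/8,-1/2,0]  so -187/256
G_10 [rbrbrrrbrr]  L=[-1,-3/4,-47/64]  R=[-187/256,-93/128,-23/32,-11/16,-5/8,-1/2,0]  so -375/512
G_11 [rbrbrrrbrrr]  L=[-1,-3/4,-47/64]  R=[-375/512,-187/256,-93/128,-23/32,-11/16,-5/8,-1/2,0]  so -751/1024
G_12 [rbrbrrrbrrrr]  L=[-1,-3/4,-47/64]  R=[-751/1024,-375/512,-187/256,-93/128,-23/32,-11/16,-5/8,-1/2,0]  so -1503/2048
G_13 [rbrbrrrbrrrrr]  L=[-1,-3/4,-47/64]  R=[-1503/2048,-751/1024,-375/512,-187/256,-93/128,-23/32,-11/16,-5/8,-1/2,0]  so -3007/4096
G_14 [rbrbrrrbrrrrrb]  L=[-1,-3/4,-47/64,-3007/4096]  R=[-1503/2048,-751/1024,-375/512,-187/256,-93/128,-23/32,-11/16,-5/8,-1/2,0]  so -6013/8192

-6013/8192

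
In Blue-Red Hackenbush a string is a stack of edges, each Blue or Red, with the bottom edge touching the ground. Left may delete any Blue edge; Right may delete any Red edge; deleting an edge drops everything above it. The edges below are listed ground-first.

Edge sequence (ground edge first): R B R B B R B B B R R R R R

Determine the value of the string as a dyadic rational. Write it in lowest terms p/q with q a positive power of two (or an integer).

value(R) = { (no moves) | 0 } => -1
value(RB) = { -1 | 0 } => -1/2
value(RBR) = { -1 | -1/2 0 } => -3/4
value(RBRB) = { -1 -3/4 | -1/2 0 } => -5/8
value(RBRBB) = { -1 -3/4 -5/8 | -1/2 0 } => -9/16
value(RBRBBR) = { -1 -3/4 -5/8 | -9/16 -1/2 0 } => -19/32
value(RBRBBRB) = { -1 -3/4 -5/8 -19/32 | -9/16 -1/2 0 } => -37/64
value(RBRBBRBB) = { -1 -3/4 -5/8 -19/32 -37/64 | -9/16 -1/2 0 } => -73/128
value(RBRBBRBBB) = { -1 -3/4 -5/8 -19/32 -37/64 -73/128 | -9/16 -1/2 0 } => -145/256
value(RBRBBRBBBR) = { -1 -3/4 -5/8 -19/32 -37/64 -73/128 | -145/256 -9/16 -1/2 0 } => -291/512
value(RBRBBRBBBRR) = { -1 -3/4 -5/8 -19/32 -37/64 -73/128 | -291/512 -145/256 -9/16 -1/2 0 } => -583/1024
value(RBRBBRBBBRRR) = { -1 -3/4 -5/8 -19/32 -37/64 -73/128 | -583/1024 -291/512 -145/256 -9/16 -1/2 0 } => -1167/2048
value(RBRBBRBBBRRRR) = { -1 -3/4 -5/8 -19/32 -37/64 -73/128 | -1167/2048 -583/1024 -291/512 -145/256 -9/16 -1/2 0 } => -2335/4096
value(RBRBBRBBBRRRRR) = { -1 -3/4 -5/8 -19/32 -37/64 -73/128 | -2335/4096 -1167/2048 -583/1024 -291/512 -145/256 -9/16 -1/2 0 } => -4671/8192

-4671/8192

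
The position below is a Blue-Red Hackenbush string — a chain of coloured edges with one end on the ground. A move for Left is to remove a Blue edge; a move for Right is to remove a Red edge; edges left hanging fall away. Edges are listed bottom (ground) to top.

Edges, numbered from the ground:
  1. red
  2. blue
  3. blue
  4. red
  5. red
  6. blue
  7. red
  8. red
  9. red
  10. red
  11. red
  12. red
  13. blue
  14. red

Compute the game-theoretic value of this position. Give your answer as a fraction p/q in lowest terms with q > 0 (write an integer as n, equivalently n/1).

-3579/8192

Recurse on prefixes of the 14-edge string red blue blue red red blue red red red red red red blue red:
v_1 [r]  L=[∅]  R=[0]  → -1
v_2 [rb]  L=[-1]  R=[0]  → -1/2
v_3 [rbb]  L=[-1 -1/2]  R=[0]  → -1/4
v_4 [rbbr]  L=[-1 -1/2]  R=[-1/4 0]  → -3/8
v_5 [rbbrr]  L=[-1 -1/2]  R=[-3/8 -1/4 0]  → -7/16
v_6 [rbbrrb]  L=[-1 -1/2 -7/16]  R=[-3/8 -1/4 0]  → -13/32
v_7 [rbbrrbr]  L=[-1 -1/2 -7/16]  R=[-13/32 -3/8 -1/4 0]  → -27/64
v_8 [rbbrrbrr]  L=[-1 -1/2 -7/16]  R=[-27/64 -13/32 -3/8 -1/4 0]  → -55/128
v_9 [rbbrrbrrr]  L=[-1 -1/2 -7/16]  R=[-55/128 -27/64 -13/32 -3/8 -1/4 0]  → -111/256
v_10 [rbbrrbrrrr]  L=[-1 -1/2 -7/16]  R=[-111/256 -55/128 -27/64 -13/32 -3/8 -1/4 0]  → -223/512
v_11 [rbbrrbrrrrr]  L=[-1 -1/2 -7/16]  R=[-223/512 -111/256 -55/128 -27/64 -13/32 -3/8 -1/4 0]  → -447/1024
v_12 [rbbrrbrrrrrr]  L=[-1 -1/2 -7/16]  R=[-447/1024 -223/512 -111/256 -55/128 -27/64 -13/32 -3/8 -1/4 0]  → -895/2048
v_13 [rbbrrbrrrrrrb]  L=[-1 -1/2 -7/16 -895/2048]  R=[-447/1024 -223/512 -111/256 -55/128 -27/64 -13/32 -3/8 -1/4 0]  → -1789/4096
v_14 [rbbrrbrrrrrrbr]  L=[-1 -1/2 -7/16 -895/2048]  R=[-1789/4096 -447/1024 -223/512 -111/256 -55/128 -27/64 -13/32 -3/8 -1/4 0]  → -3579/8192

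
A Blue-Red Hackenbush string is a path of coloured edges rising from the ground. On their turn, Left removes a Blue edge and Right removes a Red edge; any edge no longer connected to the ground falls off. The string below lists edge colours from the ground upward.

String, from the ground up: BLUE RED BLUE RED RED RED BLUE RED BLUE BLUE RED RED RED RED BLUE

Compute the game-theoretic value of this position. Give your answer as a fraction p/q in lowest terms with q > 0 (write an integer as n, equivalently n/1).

8899/16384

Build g(s[:k]) for k = 1..15, string s = BLUE RED BLUE RED RED RED BLUE RED BLUE BLUE RED RED RED RED BLUE.
g(B) = { 0 | — } = 1
g(BR) = { 0 | 1 } = 1/2
g(BRB) = { 0; 1/2 | 1 } = 3/4
g(BRBR) = { 0; 1/2 | 3/4; 1 } = 5/8
g(BRBRR) = { 0; 1/2 | 5/8; 3/4; 1 } = 9/16
g(BRBRRR) = { 0; 1/2 | 9/16; 5/8; 3/4; 1 } = 17/32
g(BRBRRRB) = { 0; 1/2; 17/32 | 9/16; 5/8; 3/4; 1 } = 35/64
g(BRBRRRBR) = { 0; 1/2; 17/32 | 35/64; 9/16; 5/8; 3/4; 1 } = 69/128
g(BRBRRRBRB) = { 0; 1/2; 17/32; 69/128 | 35/64; 9/16; 5/8; 3/4; 1 } = 139/256
g(BRBRRRBRBB) = { 0; 1/2; 17/32; 69/128; 139/256 | 35/64; 9/16; 5/8; 3/4; 1 } = 279/512
g(BRBRRRBRBBR) = { 0; 1/2; 17/32; 69/128; 139/256 | 279/512; 35/64; 9/16; 5/8; 3/4; 1 } = 557/1024
g(BRBRRRBRBBRR) = { 0; 1/2; 17/32; 69/128; 139/256 | 557/1024; 279/512; 35/64; 9/16; 5/8; 3/4; 1 } = 1113/2048
g(BRBRRRBRBBRRR) = { 0; 1/2; 17/32; 69/128; 139/256 | 1113/2048; 557/1024; 279/512; 35/64; 9/16; 5/8; 3/4; 1 } = 2225/4096
g(BRBRRRBRBBRRRR) = { 0; 1/2; 17/32; 69/128; 139/256 | 2225/4096; 1113/2048; 557/1024; 279/512; 35/64; 9/16; 5/8; 3/4; 1 } = 4449/8192
g(BRBRRRBRBBRRRRB) = { 0; 1/2; 17/32; 69/128; 139/256; 4449/8192 | 2225/4096; 1113/2048; 557/1024; 279/512; 35/64; 9/16; 5/8; 3/4; 1 } = 8899/16384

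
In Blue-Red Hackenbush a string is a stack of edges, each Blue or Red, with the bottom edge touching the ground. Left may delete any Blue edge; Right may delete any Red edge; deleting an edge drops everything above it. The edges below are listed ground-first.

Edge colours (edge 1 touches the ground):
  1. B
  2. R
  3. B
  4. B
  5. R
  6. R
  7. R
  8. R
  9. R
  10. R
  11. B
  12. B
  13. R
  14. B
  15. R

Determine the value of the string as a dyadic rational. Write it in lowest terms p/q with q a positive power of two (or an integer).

12341/16384

Recurse on prefixes of the 15-edge string B R B B R R R R R R B B R B R:
step 1: add B to get B; options L={ 0 } R={ none } -> 1
step 2: add R to get BR; options L={ 0 } R={ 1 } -> 1/2
step 3: add B to get BRB; options L={ 0,1/2 } R={ 1 } -> 3/4
step 4: add B to get BRBB; options L={ 0,1/2,3/4 } R={ 1 } -> 7/8
step 5: add R to get BRBBR; options L={ 0,1/2,3/4 } R={ 7/8,1 } -> 13/16
step 6: add R to get BRBBRR; options L={ 0,1/2,3/4 } R={ 13/16,7/8,1 } -> 25/32
step 7: add R to get BRBBRRR; options L={ 0,1/2,3/4 } R={ 25/32,13/16,7/8,1 } -> 49/64
step 8: add R to get BRBBRRRR; options L={ 0,1/2,3/4 } R={ 49/64,25/32,13/16,7/8,1 } -> 97/128
step 9: add R to get BRBBRRRRR; options L={ 0,1/2,3/4 } R={ 97/128,49/64,25/32,13/16,7/8,1 } -> 193/256
step 10: add R to get BRBBRRRRRR; options L={ 0,1/2,3/4 } R={ 193/256,97/128,49/64,25/32,13/16,7/8,1 } -> 385/512
step 11: add B to get BRBBRRRRRRB; options L={ 0,1/2,3/4,385/512 } R={ 193/256,97/128,49/64,25/32,13/16,7/8,1 } -> 771/1024
step 12: add B to get BRBBRRRRRRBB; options L={ 0,1/2,3/4,385/512,771/1024 } R={ 193/256,97/128,49/64,25/32,13/16,7/8,1 } -> 1543/2048
step 13: add R to get BRBBRRRRRRBBR; options L={ 0,1/2,3/4,385/512,771/1024 } R={ 1543/2048,193/256,97/128,49/64,25/32,13/16,7/8,1 } -> 3085/4096
step 14: add B to get BRBBRRRRRRBBRB; options L={ 0,1/2,3/4,385/512,771/1024,3085/4096 } R={ 1543/2048,193/256,97/128,49/64,25/32,13/16,7/8,1 } -> 6171/8192
step 15: add R to get BRBBRRRRRRBBRBR; options L={ 0,1/2,3/4,385/512,771/1024,3085/4096 } R={ 6171/8192,1543/2048,193/256,97/128,49/64,25/32,13/16,7/8,1 } -> 12341/16384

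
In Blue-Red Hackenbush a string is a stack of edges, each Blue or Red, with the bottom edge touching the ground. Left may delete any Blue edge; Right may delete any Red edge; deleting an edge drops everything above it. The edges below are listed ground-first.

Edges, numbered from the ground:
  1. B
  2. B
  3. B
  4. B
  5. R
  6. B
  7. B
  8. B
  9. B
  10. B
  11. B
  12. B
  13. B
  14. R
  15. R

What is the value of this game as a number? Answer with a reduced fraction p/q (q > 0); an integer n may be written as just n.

8185/2048

edge 1 of 15 (B): { 0 | — } ⇒ 1
edge 2 of 15 (B): { 0, 1 | — } ⇒ 2
edge 3 of 15 (B): { 0, 1, 2 | — } ⇒ 3
edge 4 of 15 (B): { 0, 1, 2, 3 | — } ⇒ 4
edge 5 of 15 (R): { 0, 1, 2, 3 | 4 } ⇒ 7/2
edge 6 of 15 (B): { 0, 1, 2, 3, 7/2 | 4 } ⇒ 15/4
edge 7 of 15 (B): { 0, 1, 2, 3, 7/2, 15/4 | 4 } ⇒ 31/8
edge 8 of 15 (B): { 0, 1, 2, 3, 7/2, 15/4, 31/8 | 4 } ⇒ 63/16
edge 9 of 15 (B): { 0, 1, 2, 3, 7/2, 15/4, 31/8, 63/16 | 4 } ⇒ 127/32
edge 10 of 15 (B): { 0, 1, 2, 3, 7/2, 15/4, 31/8, 63/16, 127/32 | 4 } ⇒ 255/64
edge 11 of 15 (B): { 0, 1, 2, 3, 7/2, 15/4, 31/8, 63/16, 127/32, 255/64 | 4 } ⇒ 511/128
edge 12 of 15 (B): { 0, 1, 2, 3, 7/2, 15/4, 31/8, 63/16, 127/32, 255/64, 511/128 | 4 } ⇒ 1023/256
edge 13 of 15 (B): { 0, 1, 2, 3, 7/2, 15/4, 31/8, 63/16, 127/32, 255/64, 511/128, 1023/256 | 4 } ⇒ 2047/512
edge 14 of 15 (R): { 0, 1, 2, 3, 7/2, 15/4, 31/8, 63/16, 127/32, 255/64, 511/128, 1023/256 | 2047/512, 4 } ⇒ 4093/1024
edge 15 of 15 (R): { 0, 1, 2, 3, 7/2, 15/4, 31/8, 63/16, 127/32, 255/64, 511/128, 1023/256 | 4093/1024, 2047/512, 4 } ⇒ 8185/2048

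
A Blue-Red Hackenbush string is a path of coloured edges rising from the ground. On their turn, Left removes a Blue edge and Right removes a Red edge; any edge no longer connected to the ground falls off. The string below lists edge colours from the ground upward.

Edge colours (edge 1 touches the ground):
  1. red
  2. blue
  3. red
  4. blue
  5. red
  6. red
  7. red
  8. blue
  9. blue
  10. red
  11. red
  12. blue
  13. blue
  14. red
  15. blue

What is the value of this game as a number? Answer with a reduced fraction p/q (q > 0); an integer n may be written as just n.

-11877/16384

g_1 [r]  L=[·]  R=[0]  ⇒ -1
g_2 [rb]  L=[-1]  R=[0]  ⇒ -1/2
g_3 [rbr]  L=[-1]  R=[-1/2,0]  ⇒ -3/4
g_4 [rbrb]  L=[-1,-3/4]  R=[-1/2,0]  ⇒ -5/8
g_5 [rbrbr]  L=[-1,-3/4]  R=[-5/8,-1/2,0]  ⇒ -11/16
g_6 [rbrbrr]  L=[-1,-3/4]  R=[-11/16,-5/8,-1/2,0]  ⇒ -23/32
g_7 [rbrbrrr]  L=[-1,-3/4]  R=[-23/32,-11/16,-5/8,-1/2,0]  ⇒ -47/64
g_8 [rbrbrrrb]  L=[-1,-3/4,-47/64]  R=[-23/32,-11/16,-5/8,-1/2,0]  ⇒ -93/128
g_9 [rbrbrrrbb]  L=[-1,-3/4,-47/64,-93/128]  R=[-23/32,-11/16,-5/8,-1/2,0]  ⇒ -185/256
g_10 [rbrbrrrbbr]  L=[-1,-3/4,-47/64,-93/128]  R=[-185/256,-23/32,-11/16,-5/8,-1/2,0]  ⇒ -371/512
g_11 [rbrbrrrbbrr]  L=[-1,-3/4,-47/64,-93/128]  R=[-371/512,-185/256,-23/32,-11/16,-5/8,-1/2,0]  ⇒ -743/1024
g_12 [rbrbrrrbbrrb]  L=[-1,-3/4,-47/64,-93/128,-743/1024]  R=[-371/512,-185/256,-23/32,-11/16,-5/8,-1/2,0]  ⇒ -1485/2048
g_13 [rbrbrrrbbrrbb]  L=[-1,-3/4,-47/64,-93/128,-743/1024,-1485/2048]  R=[-371/512,-185/256,-23/32,-11/16,-5/8,-1/2,0]  ⇒ -2969/4096
g_14 [rbrbrrrbbrrbbr]  L=[-1,-3/4,-47/64,-93/128,-743/1024,-1485/2048]  R=[-2969/4096,-371/512,-185/256,-23/32,-11/16,-5/8,-1/2,0]  ⇒ -5939/8192
g_15 [rbrbrrrbbrrbbrb]  L=[-1,-3/4,-47/64,-93/128,-743/1024,-1485/2048,-5939/8192]  R=[-2969/4096,-371/512,-185/256,-23/32,-11/16,-5/8,-1/2,0]  ⇒ -11877/16384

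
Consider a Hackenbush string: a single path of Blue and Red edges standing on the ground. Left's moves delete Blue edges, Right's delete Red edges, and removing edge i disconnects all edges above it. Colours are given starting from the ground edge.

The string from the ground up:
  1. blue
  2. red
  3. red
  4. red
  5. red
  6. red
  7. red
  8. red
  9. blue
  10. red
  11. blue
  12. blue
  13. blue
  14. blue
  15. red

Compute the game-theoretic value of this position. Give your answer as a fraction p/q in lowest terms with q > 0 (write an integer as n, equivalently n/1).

val(b) = { 0 | (no moves) } = 1
val(br) = { 0 | 1 } = 1/2
val(brr) = { 0 | 1/2,1 } = 1/4
val(brrr) = { 0 | 1/4,1/2,1 } = 1/8
val(brrrr) = { 0 | 1/8,1/4,1/2,1 } = 1/16
val(brrrrr) = { 0 | 1/16,1/8,1/4,1/2,1 } = 1/32
val(brrrrrr) = { 0 | 1/32,1/16,1/8,1/4,1/2,1 } = 1/64
val(brrrrrrr) = { 0 | 1/64,1/32,1/16,1/8,1/4,1/2,1 } = 1/128
val(brrrrrrrb) = { 0,1/128 | 1/64,1/32,1/16,1/8,1/4,1/2,1 } = 3/256
val(brrrrrrrbr) = { 0,1/128 | 3/256,1/64,1/32,1/16,1/8,1/4,1/2,1 } = 5/512
val(brrrrrrrbrb) = { 0,1/128,5/512 | 3/256,1/64,1/32,1/16,1/8,1/4,1/2,1 } = 11/1024
val(brrrrrrrbrbb) = { 0,1/128,5/512,11/1024 | 3/256,1/64,1/32,1/16,1/8,1/4,1/2,1 } = 23/2048
val(brrrrrrrbrbbb) = { 0,1/128,5/512,11/1024,23/2048 | 3/256,1/64,1/32,1/16,1/8,1/4,1/2,1 } = 47/4096
val(brrrrrrrbrbbbb) = { 0,1/128,5/512,11/1024,23/2048,47/4096 | 3/256,1/64,1/32,1/16,1/8,1/4,1/2,1 } = 95/8192
val(brrrrrrrbrbbbbr) = { 0,1/128,5/512,11/1024,23/2048,47/4096 | 95/8192,3/256,1/64,1/32,1/16,1/8,1/4,1/2,1 } = 189/16384

189/16384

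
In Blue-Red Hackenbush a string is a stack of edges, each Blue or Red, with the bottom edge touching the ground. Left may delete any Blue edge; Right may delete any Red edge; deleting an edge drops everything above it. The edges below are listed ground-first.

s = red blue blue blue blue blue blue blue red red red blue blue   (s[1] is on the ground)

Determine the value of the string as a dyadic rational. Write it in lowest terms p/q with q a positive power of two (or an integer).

v(r) = {  | 0 } = -1
v(rb) = { -1 | 0 } = -1/2
v(rbb) = { -1, -1/2 | 0 } = -1/4
v(rbbb) = { -1, -1/2, -1/4 | 0 } = -1/8
v(rbbbb) = { -1, -1/2, -1/4, -1/8 | 0 } = -1/16
v(rbbbbb) = { -1, -1/2, -1/4, -1/8, -1/16 | 0 } = -1/32
v(rbbbbbb) = { -1, -1/2, -1/4, -1/8, -1/16, -1/32 | 0 } = -1/64
v(rbbbbbbb) = { -1, -1/2, -1/4, -1/8, -1/16, -1/32, -1/64 | 0 } = -1/128
v(rbbbbbbbr) = { -1, -1/2, -1/4, -1/8, -1/16, -1/32, -1/64 | -1/128, 0 } = -3/256
v(rbbbbbbbrr) = { -1, -1/2, -1/4, -1/8, -1/16, -1/32, -1/64 | -3/256, -1/128, 0 } = -7/512
v(rbbbbbbbrrr) = { -1, -1/2, -1/4, -1/8, -1/16, -1/32, -1/64 | -7/512, -3/256, -1/128, 0 } = -15/1024
v(rbbbbbbbrrrb) = { -1, -1/2, -1/4, -1/8, -1/16, -1/32, -1/64, -15/1024 | -7/512, -3/256, -1/128, 0 } = -29/2048
v(rbbbbbbbrrrbb) = { -1, -1/2, -1/4, -1/8, -1/16, -1/32, -1/64, -15/1024, -29/2048 | -7/512, -3/256, -1/128, 0 } = -57/4096

-57/4096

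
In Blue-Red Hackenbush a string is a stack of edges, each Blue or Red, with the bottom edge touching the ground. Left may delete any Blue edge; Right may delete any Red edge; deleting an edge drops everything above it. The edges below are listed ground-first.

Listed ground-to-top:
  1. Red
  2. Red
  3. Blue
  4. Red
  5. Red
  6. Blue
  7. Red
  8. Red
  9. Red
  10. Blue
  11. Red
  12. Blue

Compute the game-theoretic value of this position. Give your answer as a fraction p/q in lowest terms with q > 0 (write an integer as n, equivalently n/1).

Build val(s[:k]) for k = 1..12, string s = Red Red Blue Red Red Blue Red Red Red Blue Red Blue.
1 of 12 · R · max L −∞ · min R 0 — -1
2 of 12 · RR · max L −∞ · min R -1 — -2
3 of 12 · RRB · max L -2 · min R -1 — -3/2
4 of 12 · RRBR · max L -2 · min R -3/2 — -7/4
5 of 12 · RRBRR · max L -2 · min R -7/4 — -15/8
6 of 12 · RRBRRB · max L -15/8 · min R -7/4 — -29/16
7 of 12 · RRBRRBR · max L -15/8 · min R -29/16 — -59/32
8 of 12 · RRBRRBRR · max L -15/8 · min R -59/32 — -119/64
9 of 12 · RRBRRBRRR · max L -15/8 · min R -119/64 — -239/128
10 of 12 · RRBRRBRRRB · max L -239/128 · min R -119/64 — -477/256
11 of 12 · RRBRRBRRRBR · max L -239/128 · min R -477/256 — -955/512
12 of 12 · RRBRRBRRRBRB · max L -955/512 · min R -477/256 — -1909/1024

-1909/1024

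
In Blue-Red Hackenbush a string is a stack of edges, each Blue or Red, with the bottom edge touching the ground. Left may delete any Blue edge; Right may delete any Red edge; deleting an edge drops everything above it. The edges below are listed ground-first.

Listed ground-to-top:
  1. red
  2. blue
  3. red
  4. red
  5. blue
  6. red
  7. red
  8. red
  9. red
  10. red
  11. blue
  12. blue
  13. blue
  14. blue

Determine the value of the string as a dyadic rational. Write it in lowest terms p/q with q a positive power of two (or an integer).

G_1 [r]  L=[]  R=[0]  — -1
G_2 [rb]  L=[-1]  R=[0]  — -1/2
G_3 [rbr]  L=[-1]  R=[-1/2 0]  — -3/4
G_4 [rbrr]  L=[-1]  R=[-3/4 -1/2 0]  — -7/8
G_5 [rbrrb]  L=[-1 -7/8]  R=[-3/4 -1/2 0]  — -13/16
G_6 [rbrrbr]  L=[-1 -7/8]  R=[-13/16 -3/4 -1/2 0]  — -27/32
G_7 [rbrrbrr]  L=[-1 -7/8]  R=[-27/32 -13/16 -3/4 -1/2 0]  — -55/64
G_8 [rbrrbrrr]  L=[-1 -7/8]  R=[-55/64 -27/32 -13/16 -3/4 -1/2 0]  — -111/128
G_9 [rbrrbrrrr]  L=[-1 -7/8]  R=[-111/128 -55/64 -27/32 -13/16 -3/4 -1/2 0]  — -223/256
G_10 [rbrrbrrrrr]  L=[-1 -7/8]  R=[-223/256 -111/128 -55/64 -27/32 -13/16 -3/4 -1/2 0]  — -447/512
G_11 [rbrrbrrrrrb]  L=[-1 -7/8 -447/512]  R=[-223/256 -111/128 -55/64 -27/32 -13/16 -3/4 -1/2 0]  — -893/1024
G_12 [rbrrbrrrrrbb]  L=[-1 -7/8 -447/512 -893/1024]  R=[-223/256 -111/128 -55/64 -27/32 -13/16 -3/4 -1/2 0]  — -1785/2048
G_13 [rbrrbrrrrrbbb]  L=[-1 -7/8 -447/512 -893/1024 -1785/2048]  R=[-223/256 -111/128 -55/64 -27/32 -13/16 -3/4 -1/2 0]  — -3569/4096
G_14 [rbrrbrrrrrbbbb]  L=[-1 -7/8 -447/512 -893/1024 -1785/2048 -3569/4096]  R=[-223/256 -111/128 -55/64 -27/32 -13/16 -3/4 -1/2 0]  — -7137/8192

-7137/8192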